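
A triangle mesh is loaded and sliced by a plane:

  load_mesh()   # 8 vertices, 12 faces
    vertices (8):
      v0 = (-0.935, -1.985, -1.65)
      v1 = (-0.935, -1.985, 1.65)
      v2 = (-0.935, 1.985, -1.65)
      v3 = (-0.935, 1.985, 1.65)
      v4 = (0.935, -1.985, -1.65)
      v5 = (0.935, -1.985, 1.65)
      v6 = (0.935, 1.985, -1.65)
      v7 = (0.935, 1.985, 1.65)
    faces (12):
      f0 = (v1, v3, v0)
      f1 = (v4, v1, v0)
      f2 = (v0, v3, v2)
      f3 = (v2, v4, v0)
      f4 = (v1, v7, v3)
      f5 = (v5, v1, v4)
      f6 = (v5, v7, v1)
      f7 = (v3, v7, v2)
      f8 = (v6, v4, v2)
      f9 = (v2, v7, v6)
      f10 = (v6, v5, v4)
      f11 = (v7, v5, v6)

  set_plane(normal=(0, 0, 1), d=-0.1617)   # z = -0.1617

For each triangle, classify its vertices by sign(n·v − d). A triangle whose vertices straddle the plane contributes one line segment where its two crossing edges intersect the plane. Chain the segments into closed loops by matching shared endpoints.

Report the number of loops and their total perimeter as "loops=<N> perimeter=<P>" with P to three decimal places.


Straddling triangles (8 of 12):
  (v1,v3,v0) [++-] → (-0.935, -0.19453, -0.1617)–(-0.935, -1.985, -0.1617)  len=1.7905
  (v4,v1,v0) [-+-] → (0.09163, -1.985, -0.1617)–(-0.935, -1.985, -0.1617)  len=1.0266
  (v0,v3,v2) [-+-] → (-0.935, -0.19453, -0.1617)–(-0.935, 1.985, -0.1617)  len=2.1795
  (v5,v1,v4) [++-] → (0.09163, -1.985, -0.1617)–(0.935, -1.985, -0.1617)  len=0.8434
  (v3,v7,v2) [++-] → (-0.09163, 1.985, -0.1617)–(-0.935, 1.985, -0.1617)  len=0.8434
  (v2,v7,v6) [-+-] → (-0.09163, 1.985, -0.1617)–(0.935, 1.985, -0.1617)  len=1.0266
  (v6,v5,v4) [-+-] → (0.935, 0.19453, -0.1617)–(0.935, -1.985, -0.1617)  len=2.1795
  (v7,v5,v6) [++-] → (0.935, 0.19453, -0.1617)–(0.935, 1.985, -0.1617)  len=1.7905

Chained into 1 loop(s):
  loop 1: 8 segments, perimeter = 11.6800
Total perimeter = 11.680

loops=1 perimeter=11.680


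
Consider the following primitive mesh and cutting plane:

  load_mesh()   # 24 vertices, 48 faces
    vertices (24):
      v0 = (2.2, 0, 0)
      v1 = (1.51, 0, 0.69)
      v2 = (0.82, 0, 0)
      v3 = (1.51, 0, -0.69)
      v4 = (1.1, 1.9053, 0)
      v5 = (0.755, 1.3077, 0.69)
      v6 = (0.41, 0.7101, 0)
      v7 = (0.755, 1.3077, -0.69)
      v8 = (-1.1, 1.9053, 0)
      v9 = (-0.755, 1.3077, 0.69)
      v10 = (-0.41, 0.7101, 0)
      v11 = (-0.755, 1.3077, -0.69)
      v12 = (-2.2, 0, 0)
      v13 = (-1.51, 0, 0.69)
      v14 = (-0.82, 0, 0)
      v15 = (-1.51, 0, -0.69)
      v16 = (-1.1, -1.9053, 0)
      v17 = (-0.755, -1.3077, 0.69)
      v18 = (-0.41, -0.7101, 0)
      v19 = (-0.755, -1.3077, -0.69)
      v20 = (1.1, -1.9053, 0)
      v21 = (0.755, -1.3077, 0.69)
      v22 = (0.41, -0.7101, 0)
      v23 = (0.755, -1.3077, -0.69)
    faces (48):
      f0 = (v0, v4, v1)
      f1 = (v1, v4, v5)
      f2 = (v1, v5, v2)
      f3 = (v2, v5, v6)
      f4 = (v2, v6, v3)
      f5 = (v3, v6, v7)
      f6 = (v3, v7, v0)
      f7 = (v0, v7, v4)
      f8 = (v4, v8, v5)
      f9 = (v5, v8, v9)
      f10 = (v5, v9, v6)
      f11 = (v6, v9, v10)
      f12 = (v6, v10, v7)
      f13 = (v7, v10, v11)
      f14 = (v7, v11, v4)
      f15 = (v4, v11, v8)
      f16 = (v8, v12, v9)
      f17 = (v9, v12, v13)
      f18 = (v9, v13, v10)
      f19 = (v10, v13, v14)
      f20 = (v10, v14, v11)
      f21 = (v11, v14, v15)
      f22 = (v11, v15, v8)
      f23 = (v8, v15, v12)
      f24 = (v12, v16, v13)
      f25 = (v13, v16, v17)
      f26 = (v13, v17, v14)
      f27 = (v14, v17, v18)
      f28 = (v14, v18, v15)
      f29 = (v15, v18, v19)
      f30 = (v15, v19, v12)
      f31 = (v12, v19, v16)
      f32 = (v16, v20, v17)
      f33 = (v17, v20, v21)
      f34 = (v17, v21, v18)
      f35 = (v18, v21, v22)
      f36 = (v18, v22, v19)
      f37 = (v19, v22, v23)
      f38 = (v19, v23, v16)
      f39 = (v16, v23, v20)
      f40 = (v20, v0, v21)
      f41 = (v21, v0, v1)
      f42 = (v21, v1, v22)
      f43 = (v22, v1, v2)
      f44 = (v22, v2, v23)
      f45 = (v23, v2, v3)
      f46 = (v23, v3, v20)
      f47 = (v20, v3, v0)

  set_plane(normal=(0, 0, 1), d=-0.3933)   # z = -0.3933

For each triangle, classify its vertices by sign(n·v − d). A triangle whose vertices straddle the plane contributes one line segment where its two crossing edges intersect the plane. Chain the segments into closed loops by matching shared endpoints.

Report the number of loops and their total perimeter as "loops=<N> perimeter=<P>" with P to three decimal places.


loops=2 perimeter=18.120

Straddling triangles (24 of 48):
  (v2,v6,v3) [++-] → (1.037, 0.305343, -0.3933)–(1.2133, 0, -0.3933)  len=0.3526
  (v3,v6,v7) [-+-] → (1.037, 0.305343, -0.3933)–(0.60665, 1.05073, -0.3933)  len=0.8607
  (v3,v7,v0) [--+] → (1.37635, 0.745389, -0.3933)–(1.8067, 0, -0.3933)  len=0.8607
  (v0,v7,v4) [+-+] → (1.37635, 0.745389, -0.3933)–(0.90335, 1.56467, -0.3933)  len=0.9460
  (v6,v10,v7) [++-] → (0.25405, 1.05073, -0.3933)–(0.60665, 1.05073, -0.3933)  len=0.3526
  (v7,v10,v11) [-+-] → (0.25405, 1.05073, -0.3933)–(-0.60665, 1.05073, -0.3933)  len=0.8607
  (v7,v11,v4) [--+] → (0.04265, 1.56467, -0.3933)–(0.90335, 1.56467, -0.3933)  len=0.8607
  (v4,v11,v8) [+-+] → (0.04265, 1.56467, -0.3933)–(-0.90335, 1.56467, -0.3933)  len=0.9460
  (v10,v14,v11) [++-] → (-0.78295, 0.745389, -0.3933)–(-0.60665, 1.05073, -0.3933)  len=0.3526
  (v11,v14,v15) [-+-] → (-0.78295, 0.745389, -0.3933)–(-1.2133, 0, -0.3933)  len=0.8607
  (v11,v15,v8) [--+] → (-1.3337, 0.819279, -0.3933)–(-0.90335, 1.56467, -0.3933)  len=0.8607
  (v8,v15,v12) [+-+] → (-1.3337, 0.819279, -0.3933)–(-1.8067, 0, -0.3933)  len=0.9460
  (v14,v18,v15) [++-] → (-1.037, -0.305343, -0.3933)–(-1.2133, 0, -0.3933)  len=0.3526
  (v15,v18,v19) [-+-] → (-1.037, -0.305343, -0.3933)–(-0.60665, -1.05073, -0.3933)  len=0.8607
  (v15,v19,v12) [--+] → (-1.37635, -0.745389, -0.3933)–(-1.8067, 0, -0.3933)  len=0.8607
  (v12,v19,v16) [+-+] → (-1.37635, -0.745389, -0.3933)–(-0.90335, -1.56467, -0.3933)  len=0.9460
  (v18,v22,v19) [++-] → (-0.25405, -1.05073, -0.3933)–(-0.60665, -1.05073, -0.3933)  len=0.3526
  (v19,v22,v23) [-+-] → (-0.25405, -1.05073, -0.3933)–(0.60665, -1.05073, -0.3933)  len=0.8607
  (v19,v23,v16) [--+] → (-0.04265, -1.56467, -0.3933)–(-0.90335, -1.56467, -0.3933)  len=0.8607
  (v16,v23,v20) [+-+] → (-0.04265, -1.56467, -0.3933)–(0.90335, -1.56467, -0.3933)  len=0.9460
  (v22,v2,v23) [++-] → (0.78295, -0.745389, -0.3933)–(0.60665, -1.05073, -0.3933)  len=0.3526
  (v23,v2,v3) [-+-] → (0.78295, -0.745389, -0.3933)–(1.2133, 0, -0.3933)  len=0.8607
  (v23,v3,v20) [--+] → (1.3337, -0.819279, -0.3933)–(0.90335, -1.56467, -0.3933)  len=0.8607
  (v20,v3,v0) [+-+] → (1.3337, -0.819279, -0.3933)–(1.8067, 0, -0.3933)  len=0.9460

Chained into 2 loop(s):
  loop 1: 12 segments, perimeter = 7.2797
  loop 2: 12 segments, perimeter = 10.8403
Total perimeter = 18.120


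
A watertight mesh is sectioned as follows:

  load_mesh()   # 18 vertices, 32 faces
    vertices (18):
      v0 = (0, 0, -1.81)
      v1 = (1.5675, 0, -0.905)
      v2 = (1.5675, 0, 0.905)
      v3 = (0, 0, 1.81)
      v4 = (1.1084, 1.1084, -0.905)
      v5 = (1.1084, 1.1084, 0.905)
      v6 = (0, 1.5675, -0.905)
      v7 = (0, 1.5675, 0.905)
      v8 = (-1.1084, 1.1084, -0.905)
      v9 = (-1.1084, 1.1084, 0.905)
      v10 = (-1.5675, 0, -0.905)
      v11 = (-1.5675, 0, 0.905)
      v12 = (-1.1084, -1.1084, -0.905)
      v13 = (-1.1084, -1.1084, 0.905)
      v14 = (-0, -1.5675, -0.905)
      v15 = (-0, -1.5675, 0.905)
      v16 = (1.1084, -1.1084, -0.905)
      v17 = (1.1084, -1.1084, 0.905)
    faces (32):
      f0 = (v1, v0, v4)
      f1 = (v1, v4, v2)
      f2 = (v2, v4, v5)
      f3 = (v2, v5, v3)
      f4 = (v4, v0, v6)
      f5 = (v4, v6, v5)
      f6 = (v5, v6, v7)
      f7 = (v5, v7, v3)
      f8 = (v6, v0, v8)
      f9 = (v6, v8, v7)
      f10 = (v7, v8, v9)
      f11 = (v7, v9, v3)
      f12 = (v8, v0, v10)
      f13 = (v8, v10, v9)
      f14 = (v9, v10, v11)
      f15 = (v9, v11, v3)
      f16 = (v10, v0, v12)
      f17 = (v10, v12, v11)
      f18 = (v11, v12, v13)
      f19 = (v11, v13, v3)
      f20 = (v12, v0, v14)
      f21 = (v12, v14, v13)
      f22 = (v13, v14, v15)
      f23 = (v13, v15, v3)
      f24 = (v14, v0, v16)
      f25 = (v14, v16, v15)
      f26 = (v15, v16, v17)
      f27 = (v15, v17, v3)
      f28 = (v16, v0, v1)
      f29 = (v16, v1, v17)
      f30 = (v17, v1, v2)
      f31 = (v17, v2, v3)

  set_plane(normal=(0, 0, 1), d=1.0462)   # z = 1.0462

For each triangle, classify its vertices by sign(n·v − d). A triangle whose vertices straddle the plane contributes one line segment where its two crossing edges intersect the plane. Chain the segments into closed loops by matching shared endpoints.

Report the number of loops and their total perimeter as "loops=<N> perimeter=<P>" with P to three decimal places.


loops=1 perimeter=8.100

Straddling triangles (8 of 32):
  (v2,v5,v3) [--+] → (0.935465, 0.935465, 1.0462)–(1.32294, 0, 1.0462)  len=1.0125
  (v5,v7,v3) [--+] → (0, 1.32294, 1.0462)–(0.935465, 0.935465, 1.0462)  len=1.0125
  (v7,v9,v3) [--+] → (-0.935465, 0.935465, 1.0462)–(0, 1.32294, 1.0462)  len=1.0125
  (v9,v11,v3) [--+] → (-1.32294, 0, 1.0462)–(-0.935465, 0.935465, 1.0462)  len=1.0125
  (v11,v13,v3) [--+] → (-0.935465, -0.935465, 1.0462)–(-1.32294, 0, 1.0462)  len=1.0125
  (v13,v15,v3) [--+] → (0, -1.32294, 1.0462)–(-0.935465, -0.935465, 1.0462)  len=1.0125
  (v15,v17,v3) [--+] → (0.935465, -0.935465, 1.0462)–(0, -1.32294, 1.0462)  len=1.0125
  (v17,v2,v3) [--+] → (1.32294, 0, 1.0462)–(0.935465, -0.935465, 1.0462)  len=1.0125

Chained into 1 loop(s):
  loop 1: 8 segments, perimeter = 8.1003
Total perimeter = 8.100


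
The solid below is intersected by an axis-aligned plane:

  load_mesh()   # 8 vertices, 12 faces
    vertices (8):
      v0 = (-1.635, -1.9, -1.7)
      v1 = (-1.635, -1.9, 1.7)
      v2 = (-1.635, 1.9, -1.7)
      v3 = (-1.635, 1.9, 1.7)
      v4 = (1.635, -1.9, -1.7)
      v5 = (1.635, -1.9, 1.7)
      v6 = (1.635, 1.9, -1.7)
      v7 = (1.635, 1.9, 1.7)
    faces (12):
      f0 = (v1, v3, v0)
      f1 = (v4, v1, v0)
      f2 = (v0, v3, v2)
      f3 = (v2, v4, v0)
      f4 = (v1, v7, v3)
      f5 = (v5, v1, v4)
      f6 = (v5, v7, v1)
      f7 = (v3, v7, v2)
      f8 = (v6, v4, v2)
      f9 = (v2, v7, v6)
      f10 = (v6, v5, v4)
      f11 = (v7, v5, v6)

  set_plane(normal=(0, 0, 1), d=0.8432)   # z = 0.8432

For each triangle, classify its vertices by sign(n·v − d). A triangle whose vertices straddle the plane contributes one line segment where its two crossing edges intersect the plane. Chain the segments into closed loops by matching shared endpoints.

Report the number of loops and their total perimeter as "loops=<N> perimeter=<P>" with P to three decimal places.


loops=1 perimeter=14.140

Straddling triangles (8 of 12):
  (v1,v3,v0) [++-] → (-1.635, 0.9424, 0.8432)–(-1.635, -1.9, 0.8432)  len=2.8424
  (v4,v1,v0) [-+-] → (-0.81096, -1.9, 0.8432)–(-1.635, -1.9, 0.8432)  len=0.8240
  (v0,v3,v2) [-+-] → (-1.635, 0.9424, 0.8432)–(-1.635, 1.9, 0.8432)  len=0.9576
  (v5,v1,v4) [++-] → (-0.81096, -1.9, 0.8432)–(1.635, -1.9, 0.8432)  len=2.4460
  (v3,v7,v2) [++-] → (0.81096, 1.9, 0.8432)–(-1.635, 1.9, 0.8432)  len=2.4460
  (v2,v7,v6) [-+-] → (0.81096, 1.9, 0.8432)–(1.635, 1.9, 0.8432)  len=0.8240
  (v6,v5,v4) [-+-] → (1.635, -0.9424, 0.8432)–(1.635, -1.9, 0.8432)  len=0.9576
  (v7,v5,v6) [++-] → (1.635, -0.9424, 0.8432)–(1.635, 1.9, 0.8432)  len=2.8424

Chained into 1 loop(s):
  loop 1: 8 segments, perimeter = 14.1400
Total perimeter = 14.140


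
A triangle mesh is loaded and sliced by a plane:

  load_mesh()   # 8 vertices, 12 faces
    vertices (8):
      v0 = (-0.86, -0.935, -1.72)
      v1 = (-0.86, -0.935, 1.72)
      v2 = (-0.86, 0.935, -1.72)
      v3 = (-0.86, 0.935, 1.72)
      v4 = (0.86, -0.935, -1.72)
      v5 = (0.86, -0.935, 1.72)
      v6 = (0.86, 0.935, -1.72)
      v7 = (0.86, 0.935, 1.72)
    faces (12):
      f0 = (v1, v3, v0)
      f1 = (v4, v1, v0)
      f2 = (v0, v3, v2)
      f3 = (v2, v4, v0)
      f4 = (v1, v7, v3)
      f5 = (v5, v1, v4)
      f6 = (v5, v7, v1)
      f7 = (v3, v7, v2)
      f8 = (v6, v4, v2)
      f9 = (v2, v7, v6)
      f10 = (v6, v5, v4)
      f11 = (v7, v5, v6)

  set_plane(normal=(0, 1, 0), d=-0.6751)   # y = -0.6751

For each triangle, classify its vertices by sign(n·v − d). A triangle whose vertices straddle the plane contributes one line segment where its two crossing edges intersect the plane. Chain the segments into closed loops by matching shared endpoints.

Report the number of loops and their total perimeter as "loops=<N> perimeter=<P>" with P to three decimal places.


loops=1 perimeter=10.320

Straddling triangles (8 of 12):
  (v1,v3,v0) [-+-] → (-0.86, -0.6751, 1.72)–(-0.86, -0.6751, -1.2419)  len=2.9619
  (v0,v3,v2) [-++] → (-0.86, -0.6751, -1.2419)–(-0.86, -0.6751, -1.72)  len=0.4781
  (v2,v4,v0) [+--] → (0.620948, -0.6751, -1.72)–(-0.86, -0.6751, -1.72)  len=1.4809
  (v1,v7,v3) [-++] → (-0.620948, -0.6751, 1.72)–(-0.86, -0.6751, 1.72)  len=0.2391
  (v5,v7,v1) [-+-] → (0.86, -0.6751, 1.72)–(-0.620948, -0.6751, 1.72)  len=1.4809
  (v6,v4,v2) [+-+] → (0.86, -0.6751, -1.72)–(0.620948, -0.6751, -1.72)  len=0.2391
  (v6,v5,v4) [+--] → (0.86, -0.6751, 1.2419)–(0.86, -0.6751, -1.72)  len=2.9619
  (v7,v5,v6) [+-+] → (0.86, -0.6751, 1.72)–(0.86, -0.6751, 1.2419)  len=0.4781

Chained into 1 loop(s):
  loop 1: 8 segments, perimeter = 10.3200
Total perimeter = 10.320


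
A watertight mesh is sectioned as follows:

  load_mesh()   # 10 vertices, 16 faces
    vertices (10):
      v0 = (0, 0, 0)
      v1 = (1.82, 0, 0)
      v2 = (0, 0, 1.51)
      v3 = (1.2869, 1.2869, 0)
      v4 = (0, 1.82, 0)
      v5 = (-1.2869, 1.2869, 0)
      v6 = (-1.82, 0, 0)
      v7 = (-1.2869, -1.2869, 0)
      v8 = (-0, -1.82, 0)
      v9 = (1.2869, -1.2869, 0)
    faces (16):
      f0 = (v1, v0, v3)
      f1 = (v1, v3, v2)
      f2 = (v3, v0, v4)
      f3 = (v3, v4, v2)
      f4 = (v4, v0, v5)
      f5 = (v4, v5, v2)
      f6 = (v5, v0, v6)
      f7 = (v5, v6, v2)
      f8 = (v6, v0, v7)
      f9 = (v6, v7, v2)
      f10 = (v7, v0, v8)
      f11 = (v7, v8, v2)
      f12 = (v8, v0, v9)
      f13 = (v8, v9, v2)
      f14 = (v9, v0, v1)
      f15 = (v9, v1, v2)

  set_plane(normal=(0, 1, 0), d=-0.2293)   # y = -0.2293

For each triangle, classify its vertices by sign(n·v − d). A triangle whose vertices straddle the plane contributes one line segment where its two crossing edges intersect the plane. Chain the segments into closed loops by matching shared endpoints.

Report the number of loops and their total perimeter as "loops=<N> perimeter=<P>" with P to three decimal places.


Straddling triangles (8 of 16):
  (v6,v0,v7) [++-] → (-0.2293, -0.2293, 0)–(-1.72501, -0.2293, 0)  len=1.4957
  (v6,v7,v2) [+-+] → (-1.72501, -0.2293, 0)–(-0.2293, -0.2293, 1.24095)  len=1.9435
  (v7,v0,v8) [-+-] → (-0.2293, -0.2293, 0)–(0, -0.2293, 0)  len=0.2293
  (v7,v8,v2) [--+] → (0, -0.2293, 1.31976)–(-0.2293, -0.2293, 1.24095)  len=0.2425
  (v8,v0,v9) [-+-] → (0, -0.2293, 0)–(0.2293, -0.2293, 0)  len=0.2293
  (v8,v9,v2) [--+] → (0.2293, -0.2293, 1.24095)–(0, -0.2293, 1.31976)  len=0.2425
  (v9,v0,v1) [-++] → (0.2293, -0.2293, 0)–(1.72501, -0.2293, 0)  len=1.4957
  (v9,v1,v2) [-++] → (1.72501, -0.2293, 0)–(0.2293, -0.2293, 1.24095)  len=1.9435

Chained into 1 loop(s):
  loop 1: 8 segments, perimeter = 7.8219
Total perimeter = 7.822

loops=1 perimeter=7.822


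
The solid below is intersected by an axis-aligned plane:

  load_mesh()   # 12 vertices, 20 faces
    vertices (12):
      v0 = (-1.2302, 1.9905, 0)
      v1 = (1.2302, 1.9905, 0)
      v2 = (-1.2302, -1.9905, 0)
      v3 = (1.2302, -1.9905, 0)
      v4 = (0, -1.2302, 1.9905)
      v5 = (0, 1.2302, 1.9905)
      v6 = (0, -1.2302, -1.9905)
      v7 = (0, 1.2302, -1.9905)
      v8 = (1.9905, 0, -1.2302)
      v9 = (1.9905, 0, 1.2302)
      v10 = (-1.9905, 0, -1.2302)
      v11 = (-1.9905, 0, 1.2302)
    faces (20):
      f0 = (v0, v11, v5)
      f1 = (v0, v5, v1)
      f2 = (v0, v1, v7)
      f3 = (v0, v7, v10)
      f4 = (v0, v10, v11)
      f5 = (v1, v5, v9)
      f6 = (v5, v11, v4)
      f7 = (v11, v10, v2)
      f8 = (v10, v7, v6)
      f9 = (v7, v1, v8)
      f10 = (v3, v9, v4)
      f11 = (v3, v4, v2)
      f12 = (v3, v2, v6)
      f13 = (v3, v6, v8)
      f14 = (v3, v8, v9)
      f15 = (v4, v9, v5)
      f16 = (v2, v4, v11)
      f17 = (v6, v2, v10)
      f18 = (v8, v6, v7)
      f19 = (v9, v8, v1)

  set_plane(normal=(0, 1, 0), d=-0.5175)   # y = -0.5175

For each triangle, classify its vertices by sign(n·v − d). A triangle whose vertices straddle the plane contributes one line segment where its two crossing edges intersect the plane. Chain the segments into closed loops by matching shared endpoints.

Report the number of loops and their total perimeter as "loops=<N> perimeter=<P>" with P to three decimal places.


Straddling triangles (10 of 20):
  (v5,v11,v4) [++-] → (-1.15317, -0.5175, 1.55003)–(0, -0.5175, 1.9905)  len=1.2344
  (v11,v10,v2) [++-] → (-1.79283, -0.5175, -0.910367)–(-1.79283, -0.5175, 0.910367)  len=1.8207
  (v10,v7,v6) [++-] → (0, -0.5175, -1.9905)–(-1.15317, -0.5175, -1.55003)  len=1.2344
  (v3,v9,v4) [-+-] → (1.79283, -0.5175, 0.910367)–(1.15317, -0.5175, 1.55003)  len=0.9046
  (v3,v6,v8) [--+] → (1.15317, -0.5175, -1.55003)–(1.79283, -0.5175, -0.910367)  len=0.9046
  (v3,v8,v9) [-++] → (1.79283, -0.5175, -0.910367)–(1.79283, -0.5175, 0.910367)  len=1.8207
  (v4,v9,v5) [-++] → (1.15317, -0.5175, 1.55003)–(0, -0.5175, 1.9905)  len=1.2344
  (v2,v4,v11) [--+] → (-1.15317, -0.5175, 1.55003)–(-1.79283, -0.5175, 0.910367)  len=0.9046
  (v6,v2,v10) [--+] → (-1.79283, -0.5175, -0.910367)–(-1.15317, -0.5175, -1.55003)  len=0.9046
  (v8,v6,v7) [+-+] → (1.15317, -0.5175, -1.55003)–(0, -0.5175, -1.9905)  len=1.2344

Chained into 1 loop(s):
  loop 1: 10 segments, perimeter = 12.1977
Total perimeter = 12.198

loops=1 perimeter=12.198


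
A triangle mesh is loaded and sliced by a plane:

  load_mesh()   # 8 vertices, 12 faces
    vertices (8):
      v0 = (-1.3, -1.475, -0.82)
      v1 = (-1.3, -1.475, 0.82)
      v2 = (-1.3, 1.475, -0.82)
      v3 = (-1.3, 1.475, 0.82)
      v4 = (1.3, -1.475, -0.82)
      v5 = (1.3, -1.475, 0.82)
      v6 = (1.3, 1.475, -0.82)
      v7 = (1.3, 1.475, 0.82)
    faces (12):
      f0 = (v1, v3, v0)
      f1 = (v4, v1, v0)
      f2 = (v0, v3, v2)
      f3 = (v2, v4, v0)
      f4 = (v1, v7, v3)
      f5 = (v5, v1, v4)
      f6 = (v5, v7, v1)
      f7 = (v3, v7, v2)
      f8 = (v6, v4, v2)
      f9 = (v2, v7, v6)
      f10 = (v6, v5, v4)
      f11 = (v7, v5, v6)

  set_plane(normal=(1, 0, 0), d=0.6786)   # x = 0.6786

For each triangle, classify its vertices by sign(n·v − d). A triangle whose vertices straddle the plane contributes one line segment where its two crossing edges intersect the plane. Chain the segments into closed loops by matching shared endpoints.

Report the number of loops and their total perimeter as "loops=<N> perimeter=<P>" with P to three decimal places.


Straddling triangles (8 of 12):
  (v4,v1,v0) [+--] → (0.6786, -1.475, -0.42804)–(0.6786, -1.475, -0.82)  len=0.3920
  (v2,v4,v0) [-+-] → (0.6786, -0.76995, -0.82)–(0.6786, -1.475, -0.82)  len=0.7050
  (v1,v7,v3) [-+-] → (0.6786, 0.76995, 0.82)–(0.6786, 1.475, 0.82)  len=0.7050
  (v5,v1,v4) [+-+] → (0.6786, -1.475, 0.82)–(0.6786, -1.475, -0.42804)  len=1.2480
  (v5,v7,v1) [++-] → (0.6786, 0.76995, 0.82)–(0.6786, -1.475, 0.82)  len=2.2450
  (v3,v7,v2) [-+-] → (0.6786, 1.475, 0.82)–(0.6786, 1.475, 0.42804)  len=0.3920
  (v6,v4,v2) [++-] → (0.6786, -0.76995, -0.82)–(0.6786, 1.475, -0.82)  len=2.2450
  (v2,v7,v6) [-++] → (0.6786, 1.475, 0.42804)–(0.6786, 1.475, -0.82)  len=1.2480

Chained into 1 loop(s):
  loop 1: 8 segments, perimeter = 9.1800
Total perimeter = 9.180

loops=1 perimeter=9.180


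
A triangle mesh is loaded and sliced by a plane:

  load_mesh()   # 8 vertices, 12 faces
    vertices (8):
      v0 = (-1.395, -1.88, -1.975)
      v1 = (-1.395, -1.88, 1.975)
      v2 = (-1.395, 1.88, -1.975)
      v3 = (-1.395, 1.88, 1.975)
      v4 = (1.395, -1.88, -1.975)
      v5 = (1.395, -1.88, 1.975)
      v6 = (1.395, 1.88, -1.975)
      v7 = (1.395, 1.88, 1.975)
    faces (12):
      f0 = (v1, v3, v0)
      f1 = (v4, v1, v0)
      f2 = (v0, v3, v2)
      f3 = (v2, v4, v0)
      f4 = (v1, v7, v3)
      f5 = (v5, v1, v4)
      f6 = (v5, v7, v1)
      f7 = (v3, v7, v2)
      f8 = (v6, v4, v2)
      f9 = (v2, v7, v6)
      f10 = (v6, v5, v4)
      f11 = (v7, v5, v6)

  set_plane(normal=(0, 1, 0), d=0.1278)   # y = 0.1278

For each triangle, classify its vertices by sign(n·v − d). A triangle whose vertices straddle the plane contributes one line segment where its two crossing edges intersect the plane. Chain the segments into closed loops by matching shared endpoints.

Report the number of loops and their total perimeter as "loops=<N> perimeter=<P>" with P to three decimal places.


loops=1 perimeter=13.480

Straddling triangles (8 of 12):
  (v1,v3,v0) [-+-] → (-1.395, 0.1278, 1.975)–(-1.395, 0.1278, 0.134258)  len=1.8407
  (v0,v3,v2) [-++] → (-1.395, 0.1278, 0.134258)–(-1.395, 0.1278, -1.975)  len=2.1093
  (v2,v4,v0) [+--] → (-0.0948303, 0.1278, -1.975)–(-1.395, 0.1278, -1.975)  len=1.3002
  (v1,v7,v3) [-++] → (0.0948303, 0.1278, 1.975)–(-1.395, 0.1278, 1.975)  len=1.4898
  (v5,v7,v1) [-+-] → (1.395, 0.1278, 1.975)–(0.0948303, 0.1278, 1.975)  len=1.3002
  (v6,v4,v2) [+-+] → (1.395, 0.1278, -1.975)–(-0.0948303, 0.1278, -1.975)  len=1.4898
  (v6,v5,v4) [+--] → (1.395, 0.1278, -0.134258)–(1.395, 0.1278, -1.975)  len=1.8407
  (v7,v5,v6) [+-+] → (1.395, 0.1278, 1.975)–(1.395, 0.1278, -0.134258)  len=2.1093

Chained into 1 loop(s):
  loop 1: 8 segments, perimeter = 13.4800
Total perimeter = 13.480


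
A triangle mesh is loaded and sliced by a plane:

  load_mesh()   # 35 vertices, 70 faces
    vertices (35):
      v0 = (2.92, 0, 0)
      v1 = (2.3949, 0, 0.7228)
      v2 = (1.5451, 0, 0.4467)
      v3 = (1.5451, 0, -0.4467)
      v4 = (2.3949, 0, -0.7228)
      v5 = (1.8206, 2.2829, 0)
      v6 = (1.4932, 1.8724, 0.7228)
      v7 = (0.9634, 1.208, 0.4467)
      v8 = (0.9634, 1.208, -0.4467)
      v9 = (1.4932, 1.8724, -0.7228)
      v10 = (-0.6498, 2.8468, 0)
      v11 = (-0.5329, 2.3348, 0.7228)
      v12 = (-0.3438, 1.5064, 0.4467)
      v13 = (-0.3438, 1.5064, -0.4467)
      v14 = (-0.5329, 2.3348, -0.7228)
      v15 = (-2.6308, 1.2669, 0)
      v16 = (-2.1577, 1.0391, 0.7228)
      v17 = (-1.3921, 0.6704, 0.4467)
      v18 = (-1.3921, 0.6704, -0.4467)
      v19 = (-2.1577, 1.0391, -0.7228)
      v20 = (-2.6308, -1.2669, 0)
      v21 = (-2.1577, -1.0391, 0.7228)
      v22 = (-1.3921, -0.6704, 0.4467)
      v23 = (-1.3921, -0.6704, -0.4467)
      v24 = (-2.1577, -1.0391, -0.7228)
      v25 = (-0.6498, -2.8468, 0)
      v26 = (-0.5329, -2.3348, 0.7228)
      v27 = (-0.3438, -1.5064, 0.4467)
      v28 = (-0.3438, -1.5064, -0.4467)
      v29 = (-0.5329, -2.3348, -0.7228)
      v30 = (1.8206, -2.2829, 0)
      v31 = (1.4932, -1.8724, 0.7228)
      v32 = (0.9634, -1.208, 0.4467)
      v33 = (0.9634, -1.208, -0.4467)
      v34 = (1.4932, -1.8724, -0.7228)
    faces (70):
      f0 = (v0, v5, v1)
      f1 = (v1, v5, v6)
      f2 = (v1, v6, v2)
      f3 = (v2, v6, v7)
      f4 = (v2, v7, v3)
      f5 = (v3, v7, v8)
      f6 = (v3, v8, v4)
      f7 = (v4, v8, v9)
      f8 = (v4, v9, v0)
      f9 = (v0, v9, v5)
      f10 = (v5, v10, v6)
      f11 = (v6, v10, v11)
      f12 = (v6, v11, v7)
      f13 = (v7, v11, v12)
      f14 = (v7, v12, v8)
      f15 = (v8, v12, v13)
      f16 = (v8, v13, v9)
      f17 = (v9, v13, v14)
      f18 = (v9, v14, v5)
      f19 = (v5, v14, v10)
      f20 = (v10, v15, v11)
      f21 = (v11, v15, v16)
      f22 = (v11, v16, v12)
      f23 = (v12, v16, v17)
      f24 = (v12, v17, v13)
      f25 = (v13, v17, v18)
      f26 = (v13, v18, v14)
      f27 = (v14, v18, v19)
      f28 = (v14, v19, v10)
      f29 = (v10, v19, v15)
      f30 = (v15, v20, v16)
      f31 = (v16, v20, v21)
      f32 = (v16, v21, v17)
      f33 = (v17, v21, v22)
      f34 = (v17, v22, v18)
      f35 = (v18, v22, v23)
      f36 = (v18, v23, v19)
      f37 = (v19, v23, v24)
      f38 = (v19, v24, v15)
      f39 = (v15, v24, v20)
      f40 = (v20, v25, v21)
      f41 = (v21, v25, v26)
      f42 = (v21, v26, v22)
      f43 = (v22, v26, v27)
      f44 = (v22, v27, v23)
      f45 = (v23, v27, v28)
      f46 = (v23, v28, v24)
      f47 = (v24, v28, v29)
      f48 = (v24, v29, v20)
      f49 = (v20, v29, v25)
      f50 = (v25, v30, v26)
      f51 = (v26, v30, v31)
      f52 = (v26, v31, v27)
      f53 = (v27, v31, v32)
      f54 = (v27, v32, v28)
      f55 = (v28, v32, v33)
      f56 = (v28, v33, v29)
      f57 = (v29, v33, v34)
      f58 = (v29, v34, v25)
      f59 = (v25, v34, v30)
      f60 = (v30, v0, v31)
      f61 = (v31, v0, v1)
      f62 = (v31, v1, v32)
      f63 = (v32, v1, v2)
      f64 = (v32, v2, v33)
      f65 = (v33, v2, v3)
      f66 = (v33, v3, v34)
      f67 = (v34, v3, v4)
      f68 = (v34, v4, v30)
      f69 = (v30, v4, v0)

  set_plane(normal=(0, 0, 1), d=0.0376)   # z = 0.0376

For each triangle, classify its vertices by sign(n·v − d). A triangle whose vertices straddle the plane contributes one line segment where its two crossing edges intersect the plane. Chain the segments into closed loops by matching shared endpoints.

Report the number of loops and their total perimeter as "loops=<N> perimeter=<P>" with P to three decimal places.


Straddling triangles (28 of 70):
  (v0,v5,v1) [--+] → (1.85048, 2.16414, 0.0376)–(2.89268, 0, 0.0376)  len=2.4020
  (v1,v5,v6) [+-+] → (1.85048, 2.16414, 0.0376)–(1.80357, 2.26155, 0.0376)  len=0.1081
  (v2,v7,v3) [++-] → (1.22977, 0.65484, 0.0376)–(1.5451, 0, 0.0376)  len=0.7268
  (v3,v7,v8) [-+-] → (1.22977, 0.65484, 0.0376)–(0.9634, 1.208, 0.0376)  len=0.6140
  (v5,v10,v6) [--+] → (-0.538321, 2.79611, 0.0376)–(1.80357, 2.26155, 0.0376)  len=2.4021
  (v6,v10,v11) [+-+] → (-0.538321, 2.79611, 0.0376)–(-0.643719, 2.82017, 0.0376)  len=0.1081
  (v7,v12,v8) [++-] → (0.254785, 1.36976, 0.0376)–(0.9634, 1.208, 0.0376)  len=0.7268
  (v8,v12,v13) [-+-] → (0.254785, 1.36976, 0.0376)–(-0.3438, 1.5064, 0.0376)  len=0.6140
  (v10,v15,v11) [--+] → (-2.52167, 1.32245, 0.0376)–(-0.643719, 2.82017, 0.0376)  len=2.4020
  (v11,v15,v16) [+-+] → (-2.52167, 1.32245, 0.0376)–(-2.60619, 1.25505, 0.0376)  len=0.1081
  (v12,v17,v13) [++-] → (-0.912069, 1.05322, 0.0376)–(-0.3438, 1.5064, 0.0376)  len=0.7268
  (v13,v17,v18) [-+-] → (-0.912069, 1.05322, 0.0376)–(-1.3921, 0.6704, 0.0376)  len=0.6140
  (v15,v20,v16) [--+] → (-2.60619, -1.14694, 0.0376)–(-2.60619, 1.25505, 0.0376)  len=2.4020
  (v16,v20,v21) [+-+] → (-2.60619, -1.14694, 0.0376)–(-2.60619, -1.25505, 0.0376)  len=0.1081
  (v17,v22,v18) [++-] → (-1.3921, -0.0564295, 0.0376)–(-1.3921, 0.6704, 0.0376)  len=0.7268
  (v18,v22,v23) [-+-] → (-1.3921, -0.0564295, 0.0376)–(-1.3921, -0.6704, 0.0376)  len=0.6140
  (v20,v25,v21) [--+] → (-0.728241, -2.75276, 0.0376)–(-2.60619, -1.25505, 0.0376)  len=2.4020
  (v21,v25,v26) [+-+] → (-0.728241, -2.75276, 0.0376)–(-0.643719, -2.82017, 0.0376)  len=0.1081
  (v22,v27,v23) [++-] → (-0.823831, -1.12358, 0.0376)–(-1.3921, -0.6704, 0.0376)  len=0.7268
  (v23,v27,v28) [-+-] → (-0.823831, -1.12358, 0.0376)–(-0.3438, -1.5064, 0.0376)  len=0.6140
  (v25,v30,v26) [--+] → (1.69817, -2.2856, 0.0376)–(-0.643719, -2.82017, 0.0376)  len=2.4021
  (v26,v30,v31) [+-+] → (1.69817, -2.2856, 0.0376)–(1.80357, -2.26155, 0.0376)  len=0.1081
  (v27,v32,v28) [++-] → (0.364815, -1.34464, 0.0376)–(-0.3438, -1.5064, 0.0376)  len=0.7268
  (v28,v32,v33) [-+-] → (0.364815, -1.34464, 0.0376)–(0.9634, -1.208, 0.0376)  len=0.6140
  (v30,v0,v31) [--+] → (2.84578, -0.0974021, 0.0376)–(1.80357, -2.26155, 0.0376)  len=2.4020
  (v31,v0,v1) [+-+] → (2.84578, -0.0974021, 0.0376)–(2.89268, 0, 0.0376)  len=0.1081
  (v32,v2,v33) [++-] → (1.27873, -0.55316, 0.0376)–(0.9634, -1.208, 0.0376)  len=0.7268
  (v33,v2,v3) [-+-] → (1.27873, -0.55316, 0.0376)–(1.5451, 0, 0.0376)  len=0.6140

Chained into 2 loop(s):
  loop 1: 14 segments, perimeter = 17.5711
  loop 2: 14 segments, perimeter = 9.3856
Total perimeter = 26.957

loops=2 perimeter=26.957


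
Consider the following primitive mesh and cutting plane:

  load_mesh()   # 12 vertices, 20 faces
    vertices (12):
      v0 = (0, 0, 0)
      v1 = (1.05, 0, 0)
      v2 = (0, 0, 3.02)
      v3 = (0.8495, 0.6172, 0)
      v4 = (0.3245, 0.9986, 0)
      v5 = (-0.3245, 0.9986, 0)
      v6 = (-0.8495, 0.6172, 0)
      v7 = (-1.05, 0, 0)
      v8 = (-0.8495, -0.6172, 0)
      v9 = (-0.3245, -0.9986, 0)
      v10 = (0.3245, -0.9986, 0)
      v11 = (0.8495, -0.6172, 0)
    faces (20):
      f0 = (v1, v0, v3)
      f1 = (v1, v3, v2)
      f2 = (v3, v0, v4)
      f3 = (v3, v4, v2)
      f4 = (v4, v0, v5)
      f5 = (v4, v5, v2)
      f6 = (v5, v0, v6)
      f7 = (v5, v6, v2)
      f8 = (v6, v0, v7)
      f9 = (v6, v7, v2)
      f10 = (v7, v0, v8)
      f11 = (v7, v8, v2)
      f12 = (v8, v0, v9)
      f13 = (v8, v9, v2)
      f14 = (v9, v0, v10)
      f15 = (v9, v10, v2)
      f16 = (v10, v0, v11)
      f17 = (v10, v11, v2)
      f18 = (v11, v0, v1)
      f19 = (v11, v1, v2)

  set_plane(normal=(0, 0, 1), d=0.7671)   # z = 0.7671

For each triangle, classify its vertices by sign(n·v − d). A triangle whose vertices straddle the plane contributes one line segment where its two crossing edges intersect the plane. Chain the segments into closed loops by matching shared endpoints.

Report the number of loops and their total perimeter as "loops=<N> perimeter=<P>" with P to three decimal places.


Straddling triangles (10 of 20):
  (v1,v3,v2) [--+] → (0.633721, 0.460427, 0.7671)–(0.783293, 0, 0.7671)  len=0.4841
  (v3,v4,v2) [--+] → (0.242075, 0.744949, 0.7671)–(0.633721, 0.460427, 0.7671)  len=0.4841
  (v4,v5,v2) [--+] → (-0.242075, 0.744949, 0.7671)–(0.242075, 0.744949, 0.7671)  len=0.4841
  (v5,v6,v2) [--+] → (-0.633721, 0.460427, 0.7671)–(-0.242075, 0.744949, 0.7671)  len=0.4841
  (v6,v7,v2) [--+] → (-0.783293, 0, 0.7671)–(-0.633721, 0.460427, 0.7671)  len=0.4841
  (v7,v8,v2) [--+] → (-0.633721, -0.460427, 0.7671)–(-0.783293, 0, 0.7671)  len=0.4841
  (v8,v9,v2) [--+] → (-0.242075, -0.744949, 0.7671)–(-0.633721, -0.460427, 0.7671)  len=0.4841
  (v9,v10,v2) [--+] → (0.242075, -0.744949, 0.7671)–(-0.242075, -0.744949, 0.7671)  len=0.4841
  (v10,v11,v2) [--+] → (0.633721, -0.460427, 0.7671)–(0.242075, -0.744949, 0.7671)  len=0.4841
  (v11,v1,v2) [--+] → (0.783293, 0, 0.7671)–(0.633721, -0.460427, 0.7671)  len=0.4841

Chained into 1 loop(s):
  loop 1: 10 segments, perimeter = 4.8411
Total perimeter = 4.841

loops=1 perimeter=4.841


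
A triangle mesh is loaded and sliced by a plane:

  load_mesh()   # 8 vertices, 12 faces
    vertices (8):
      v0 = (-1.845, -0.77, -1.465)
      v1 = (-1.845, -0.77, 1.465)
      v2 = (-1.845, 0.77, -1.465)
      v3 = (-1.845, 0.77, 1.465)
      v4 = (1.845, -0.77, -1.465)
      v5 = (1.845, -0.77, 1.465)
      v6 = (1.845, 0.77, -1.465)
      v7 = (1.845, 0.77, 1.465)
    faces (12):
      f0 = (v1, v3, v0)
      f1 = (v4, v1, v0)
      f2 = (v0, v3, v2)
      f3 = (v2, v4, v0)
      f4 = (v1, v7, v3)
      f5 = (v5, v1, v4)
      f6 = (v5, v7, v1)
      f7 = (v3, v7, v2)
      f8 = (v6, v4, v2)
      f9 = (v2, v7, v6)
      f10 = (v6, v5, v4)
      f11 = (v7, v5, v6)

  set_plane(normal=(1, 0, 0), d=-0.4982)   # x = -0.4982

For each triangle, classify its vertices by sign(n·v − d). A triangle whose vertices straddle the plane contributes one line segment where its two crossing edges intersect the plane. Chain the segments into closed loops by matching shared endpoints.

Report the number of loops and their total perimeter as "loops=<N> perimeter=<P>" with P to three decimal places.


Straddling triangles (8 of 12):
  (v4,v1,v0) [+--] → (-0.4982, -0.77, 0.39559)–(-0.4982, -0.77, -1.465)  len=1.8606
  (v2,v4,v0) [-+-] → (-0.4982, 0.207921, -1.465)–(-0.4982, -0.77, -1.465)  len=0.9779
  (v1,v7,v3) [-+-] → (-0.4982, -0.207921, 1.465)–(-0.4982, 0.77, 1.465)  len=0.9779
  (v5,v1,v4) [+-+] → (-0.4982, -0.77, 1.465)–(-0.4982, -0.77, 0.39559)  len=1.0694
  (v5,v7,v1) [++-] → (-0.4982, -0.207921, 1.465)–(-0.4982, -0.77, 1.465)  len=0.5621
  (v3,v7,v2) [-+-] → (-0.4982, 0.77, 1.465)–(-0.4982, 0.77, -0.39559)  len=1.8606
  (v6,v4,v2) [++-] → (-0.4982, 0.207921, -1.465)–(-0.4982, 0.77, -1.465)  len=0.5621
  (v2,v7,v6) [-++] → (-0.4982, 0.77, -0.39559)–(-0.4982, 0.77, -1.465)  len=1.0694

Chained into 1 loop(s):
  loop 1: 8 segments, perimeter = 8.9400
Total perimeter = 8.940

loops=1 perimeter=8.940


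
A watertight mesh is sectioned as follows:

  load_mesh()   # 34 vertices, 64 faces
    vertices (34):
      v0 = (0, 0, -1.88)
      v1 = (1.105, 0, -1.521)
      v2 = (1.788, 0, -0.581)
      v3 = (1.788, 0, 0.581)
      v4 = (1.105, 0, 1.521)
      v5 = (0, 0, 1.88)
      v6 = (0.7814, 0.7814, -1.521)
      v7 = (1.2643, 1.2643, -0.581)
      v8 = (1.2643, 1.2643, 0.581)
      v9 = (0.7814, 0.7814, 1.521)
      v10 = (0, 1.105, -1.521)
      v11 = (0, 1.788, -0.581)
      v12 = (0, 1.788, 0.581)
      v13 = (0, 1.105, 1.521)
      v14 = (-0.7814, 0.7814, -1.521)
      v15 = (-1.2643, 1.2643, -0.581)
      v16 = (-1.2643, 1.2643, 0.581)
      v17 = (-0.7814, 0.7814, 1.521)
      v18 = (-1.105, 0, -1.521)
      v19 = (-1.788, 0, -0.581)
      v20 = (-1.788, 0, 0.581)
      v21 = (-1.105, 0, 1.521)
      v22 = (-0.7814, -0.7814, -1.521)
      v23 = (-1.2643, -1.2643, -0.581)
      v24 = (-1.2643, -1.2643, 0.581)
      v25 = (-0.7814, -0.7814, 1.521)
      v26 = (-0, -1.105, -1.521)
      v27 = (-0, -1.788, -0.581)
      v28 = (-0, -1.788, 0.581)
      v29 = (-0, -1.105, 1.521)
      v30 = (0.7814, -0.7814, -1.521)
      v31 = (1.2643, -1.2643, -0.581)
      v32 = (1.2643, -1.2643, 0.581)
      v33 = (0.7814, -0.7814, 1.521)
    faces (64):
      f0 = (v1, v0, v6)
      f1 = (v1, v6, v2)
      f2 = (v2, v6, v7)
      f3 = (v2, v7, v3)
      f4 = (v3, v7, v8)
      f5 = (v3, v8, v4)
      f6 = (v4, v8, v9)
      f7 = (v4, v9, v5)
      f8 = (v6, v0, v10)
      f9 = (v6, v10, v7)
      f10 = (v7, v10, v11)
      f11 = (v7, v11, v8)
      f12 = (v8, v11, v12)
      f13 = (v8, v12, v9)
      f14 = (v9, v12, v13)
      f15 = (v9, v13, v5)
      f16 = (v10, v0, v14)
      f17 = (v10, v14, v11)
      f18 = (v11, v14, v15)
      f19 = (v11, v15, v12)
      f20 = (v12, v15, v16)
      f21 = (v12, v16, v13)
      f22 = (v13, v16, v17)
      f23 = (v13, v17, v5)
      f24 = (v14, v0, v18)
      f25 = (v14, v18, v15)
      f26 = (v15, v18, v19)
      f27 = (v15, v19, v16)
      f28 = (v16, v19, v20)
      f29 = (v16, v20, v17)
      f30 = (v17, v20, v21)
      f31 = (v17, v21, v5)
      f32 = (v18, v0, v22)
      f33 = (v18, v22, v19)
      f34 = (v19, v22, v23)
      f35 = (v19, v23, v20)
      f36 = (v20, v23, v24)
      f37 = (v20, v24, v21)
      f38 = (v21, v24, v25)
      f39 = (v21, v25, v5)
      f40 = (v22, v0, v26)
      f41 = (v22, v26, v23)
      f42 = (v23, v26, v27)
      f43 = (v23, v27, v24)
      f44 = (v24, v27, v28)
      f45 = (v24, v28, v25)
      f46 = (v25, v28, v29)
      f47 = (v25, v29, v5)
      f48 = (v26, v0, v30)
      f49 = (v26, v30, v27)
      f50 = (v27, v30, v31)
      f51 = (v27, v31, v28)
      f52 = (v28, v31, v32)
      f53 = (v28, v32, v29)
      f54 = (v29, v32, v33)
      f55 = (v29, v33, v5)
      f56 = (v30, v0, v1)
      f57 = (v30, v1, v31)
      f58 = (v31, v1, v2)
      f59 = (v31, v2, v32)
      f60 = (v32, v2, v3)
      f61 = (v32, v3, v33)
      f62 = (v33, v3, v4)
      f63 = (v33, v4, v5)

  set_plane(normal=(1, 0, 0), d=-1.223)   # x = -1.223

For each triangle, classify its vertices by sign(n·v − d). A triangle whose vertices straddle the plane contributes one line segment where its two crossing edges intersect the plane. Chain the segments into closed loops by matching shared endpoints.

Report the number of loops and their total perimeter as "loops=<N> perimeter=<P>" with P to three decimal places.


Straddling triangles (18 of 64):
  (v11,v14,v15) [++-] → (-1.223, 1.223, -0.661393)–(-1.223, 1.28141, -0.581)  len=0.0994
  (v11,v15,v12) [+-+] → (-1.223, 1.28141, -0.581)–(-1.223, 1.28141, -0.543042)  len=0.0380
  (v12,v15,v16) [+--] → (-1.223, 1.28141, -0.543042)–(-1.223, 1.28141, 0.581)  len=1.1240
  (v12,v16,v13) [+-+] → (-1.223, 1.28141, 0.581)–(-1.223, 1.2591, 0.611706)  len=0.0380
  (v13,v16,v17) [+-+] → (-1.223, 1.2591, 0.611706)–(-1.223, 1.223, 0.661393)  len=0.0614
  (v14,v18,v15) [++-] → (-1.223, 0.936519, -0.824704)–(-1.223, 1.223, -0.661393)  len=0.3298
  (v15,v18,v19) [-+-] → (-1.223, 0.936519, -0.824704)–(-1.223, 0, -1.3586)  len=1.0780
  (v16,v20,v17) [--+] → (-1.223, 0.438596, 1.10862)–(-1.223, 1.223, 0.661393)  len=0.9029
  (v17,v20,v21) [+-+] → (-1.223, 0.438596, 1.10862)–(-1.223, 0, 1.3586)  len=0.5048
  (v18,v22,v19) [++-] → (-1.223, -0.438596, -1.10862)–(-1.223, 0, -1.3586)  len=0.5048
  (v19,v22,v23) [-+-] → (-1.223, -0.438596, -1.10862)–(-1.223, -1.223, -0.661393)  len=0.9029
  (v20,v24,v21) [--+] → (-1.223, -0.936519, 0.824704)–(-1.223, 0, 1.3586)  len=1.0780
  (v21,v24,v25) [+-+] → (-1.223, -0.936519, 0.824704)–(-1.223, -1.223, 0.661393)  len=0.3298
  (v22,v26,v23) [++-] → (-1.223, -1.2591, -0.611706)–(-1.223, -1.223, -0.661393)  len=0.0614
  (v23,v26,v27) [-++] → (-1.223, -1.2591, -0.611706)–(-1.223, -1.28141, -0.581)  len=0.0380
  (v23,v27,v24) [-+-] → (-1.223, -1.28141, -0.581)–(-1.223, -1.28141, 0.543042)  len=1.1240
  (v24,v27,v28) [-++] → (-1.223, -1.28141, 0.543042)–(-1.223, -1.28141, 0.581)  len=0.0380
  (v24,v28,v25) [-++] → (-1.223, -1.28141, 0.581)–(-1.223, -1.223, 0.661393)  len=0.0994

Chained into 1 loop(s):
  loop 1: 18 segments, perimeter = 8.3526
Total perimeter = 8.353

loops=1 perimeter=8.353


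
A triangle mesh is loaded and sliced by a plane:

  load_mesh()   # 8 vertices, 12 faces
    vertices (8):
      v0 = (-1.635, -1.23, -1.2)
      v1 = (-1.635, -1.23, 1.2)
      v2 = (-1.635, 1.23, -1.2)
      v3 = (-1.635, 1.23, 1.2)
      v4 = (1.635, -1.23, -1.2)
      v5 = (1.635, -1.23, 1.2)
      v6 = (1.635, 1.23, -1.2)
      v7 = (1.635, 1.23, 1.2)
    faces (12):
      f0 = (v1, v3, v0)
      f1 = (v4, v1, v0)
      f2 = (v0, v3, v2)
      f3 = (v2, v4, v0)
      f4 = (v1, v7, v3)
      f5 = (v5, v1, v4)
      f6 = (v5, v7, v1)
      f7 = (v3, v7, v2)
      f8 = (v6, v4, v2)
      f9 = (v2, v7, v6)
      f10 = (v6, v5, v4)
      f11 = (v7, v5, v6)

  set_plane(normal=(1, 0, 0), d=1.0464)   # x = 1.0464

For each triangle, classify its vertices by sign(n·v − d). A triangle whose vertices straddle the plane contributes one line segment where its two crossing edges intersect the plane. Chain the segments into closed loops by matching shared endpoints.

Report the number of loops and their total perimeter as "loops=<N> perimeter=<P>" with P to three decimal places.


Straddling triangles (8 of 12):
  (v4,v1,v0) [+--] → (1.0464, -1.23, -0.768)–(1.0464, -1.23, -1.2)  len=0.4320
  (v2,v4,v0) [-+-] → (1.0464, -0.7872, -1.2)–(1.0464, -1.23, -1.2)  len=0.4428
  (v1,v7,v3) [-+-] → (1.0464, 0.7872, 1.2)–(1.0464, 1.23, 1.2)  len=0.4428
  (v5,v1,v4) [+-+] → (1.0464, -1.23, 1.2)–(1.0464, -1.23, -0.768)  len=1.9680
  (v5,v7,v1) [++-] → (1.0464, 0.7872, 1.2)–(1.0464, -1.23, 1.2)  len=2.0172
  (v3,v7,v2) [-+-] → (1.0464, 1.23, 1.2)–(1.0464, 1.23, 0.768)  len=0.4320
  (v6,v4,v2) [++-] → (1.0464, -0.7872, -1.2)–(1.0464, 1.23, -1.2)  len=2.0172
  (v2,v7,v6) [-++] → (1.0464, 1.23, 0.768)–(1.0464, 1.23, -1.2)  len=1.9680

Chained into 1 loop(s):
  loop 1: 8 segments, perimeter = 9.7200
Total perimeter = 9.720

loops=1 perimeter=9.720


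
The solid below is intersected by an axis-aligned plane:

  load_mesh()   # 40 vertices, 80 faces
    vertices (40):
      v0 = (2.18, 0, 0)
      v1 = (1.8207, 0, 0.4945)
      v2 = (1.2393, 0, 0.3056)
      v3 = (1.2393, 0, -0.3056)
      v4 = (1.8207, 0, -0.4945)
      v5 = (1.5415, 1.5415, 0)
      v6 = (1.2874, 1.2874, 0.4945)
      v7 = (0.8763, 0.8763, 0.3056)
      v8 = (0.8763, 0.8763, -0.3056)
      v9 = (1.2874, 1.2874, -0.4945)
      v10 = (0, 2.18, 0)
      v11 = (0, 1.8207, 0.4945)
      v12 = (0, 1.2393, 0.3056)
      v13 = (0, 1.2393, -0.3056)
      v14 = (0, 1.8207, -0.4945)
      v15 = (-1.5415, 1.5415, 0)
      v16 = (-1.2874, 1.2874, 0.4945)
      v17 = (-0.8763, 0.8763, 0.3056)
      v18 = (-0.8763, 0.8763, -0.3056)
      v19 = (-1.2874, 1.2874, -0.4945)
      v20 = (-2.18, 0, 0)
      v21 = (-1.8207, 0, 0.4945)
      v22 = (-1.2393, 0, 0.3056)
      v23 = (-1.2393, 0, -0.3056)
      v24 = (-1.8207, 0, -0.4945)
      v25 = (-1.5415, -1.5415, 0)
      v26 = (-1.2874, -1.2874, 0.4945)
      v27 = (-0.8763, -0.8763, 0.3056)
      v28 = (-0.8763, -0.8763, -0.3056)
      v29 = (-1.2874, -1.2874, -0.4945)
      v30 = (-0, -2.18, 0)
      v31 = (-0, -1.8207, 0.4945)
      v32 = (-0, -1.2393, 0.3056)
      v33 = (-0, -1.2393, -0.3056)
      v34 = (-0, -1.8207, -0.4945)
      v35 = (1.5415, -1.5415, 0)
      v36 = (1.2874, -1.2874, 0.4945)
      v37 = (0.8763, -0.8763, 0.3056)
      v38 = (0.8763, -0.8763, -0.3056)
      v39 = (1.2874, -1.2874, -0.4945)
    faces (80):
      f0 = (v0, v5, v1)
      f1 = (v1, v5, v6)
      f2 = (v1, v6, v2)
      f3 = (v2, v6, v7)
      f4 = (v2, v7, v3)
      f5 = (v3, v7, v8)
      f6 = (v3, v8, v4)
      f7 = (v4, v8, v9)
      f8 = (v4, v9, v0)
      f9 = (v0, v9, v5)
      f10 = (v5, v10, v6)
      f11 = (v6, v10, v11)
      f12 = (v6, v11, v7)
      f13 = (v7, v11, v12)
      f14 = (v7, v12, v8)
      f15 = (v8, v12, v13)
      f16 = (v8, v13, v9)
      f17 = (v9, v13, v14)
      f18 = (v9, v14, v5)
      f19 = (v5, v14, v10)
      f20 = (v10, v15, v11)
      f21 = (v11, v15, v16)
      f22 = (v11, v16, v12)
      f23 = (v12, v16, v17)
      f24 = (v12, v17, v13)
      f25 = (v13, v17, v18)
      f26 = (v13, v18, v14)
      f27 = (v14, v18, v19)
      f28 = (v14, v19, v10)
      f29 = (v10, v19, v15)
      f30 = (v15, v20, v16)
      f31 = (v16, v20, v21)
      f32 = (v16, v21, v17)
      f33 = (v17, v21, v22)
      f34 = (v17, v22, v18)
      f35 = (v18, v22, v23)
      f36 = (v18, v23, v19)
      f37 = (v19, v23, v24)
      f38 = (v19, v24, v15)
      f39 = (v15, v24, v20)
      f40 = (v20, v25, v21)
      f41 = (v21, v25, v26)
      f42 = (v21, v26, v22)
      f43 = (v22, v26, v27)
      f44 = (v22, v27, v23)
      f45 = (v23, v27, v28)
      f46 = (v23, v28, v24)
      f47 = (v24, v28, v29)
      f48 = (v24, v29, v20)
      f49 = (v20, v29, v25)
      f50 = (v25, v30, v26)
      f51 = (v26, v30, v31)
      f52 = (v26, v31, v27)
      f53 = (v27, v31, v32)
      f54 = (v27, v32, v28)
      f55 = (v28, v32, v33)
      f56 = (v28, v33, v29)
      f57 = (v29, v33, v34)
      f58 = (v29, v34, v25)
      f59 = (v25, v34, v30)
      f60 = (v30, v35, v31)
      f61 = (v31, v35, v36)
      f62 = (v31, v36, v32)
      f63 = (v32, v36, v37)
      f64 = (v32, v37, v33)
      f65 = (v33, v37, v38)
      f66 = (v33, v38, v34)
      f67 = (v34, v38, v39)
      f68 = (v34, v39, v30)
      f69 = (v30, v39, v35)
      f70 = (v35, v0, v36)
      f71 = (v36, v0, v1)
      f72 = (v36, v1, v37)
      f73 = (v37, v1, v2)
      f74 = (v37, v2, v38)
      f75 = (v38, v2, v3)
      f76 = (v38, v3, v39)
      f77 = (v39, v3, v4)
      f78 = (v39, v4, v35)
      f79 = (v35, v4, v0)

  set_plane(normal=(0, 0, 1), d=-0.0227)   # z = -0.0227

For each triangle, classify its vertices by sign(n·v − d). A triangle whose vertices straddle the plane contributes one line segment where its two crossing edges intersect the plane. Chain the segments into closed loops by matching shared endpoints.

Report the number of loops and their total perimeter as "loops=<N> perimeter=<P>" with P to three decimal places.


loops=2 perimeter=20.835

Straddling triangles (32 of 80):
  (v2,v7,v3) [++-] → (1.07128, 0.405604, -0.0227)–(1.2393, 0, -0.0227)  len=0.4390
  (v3,v7,v8) [-+-] → (1.07128, 0.405604, -0.0227)–(0.8763, 0.8763, -0.0227)  len=0.5095
  (v4,v9,v0) [--+] → (2.13903, 0.059098, -0.0227)–(2.16351, 0, -0.0227)  len=0.0640
  (v0,v9,v5) [+-+] → (2.13903, 0.059098, -0.0227)–(1.52984, 1.52984, -0.0227)  len=1.5919
  (v7,v12,v8) [++-] → (0.470696, 1.04432, -0.0227)–(0.8763, 0.8763, -0.0227)  len=0.4390
  (v8,v12,v13) [-+-] → (0.470696, 1.04432, -0.0227)–(0, 1.2393, -0.0227)  len=0.5095
  (v9,v14,v5) [--+] → (1.47074, 1.55432, -0.0227)–(1.52984, 1.52984, -0.0227)  len=0.0640
  (v5,v14,v10) [+-+] → (1.47074, 1.55432, -0.0227)–(0, 2.16351, -0.0227)  len=1.5919
  (v12,v17,v13) [++-] → (-0.405604, 1.07128, -0.0227)–(0, 1.2393, -0.0227)  len=0.4390
  (v13,v17,v18) [-+-] → (-0.405604, 1.07128, -0.0227)–(-0.8763, 0.8763, -0.0227)  len=0.5095
  (v14,v19,v10) [--+] → (-0.059098, 2.13903, -0.0227)–(0, 2.16351, -0.0227)  len=0.0640
  (v10,v19,v15) [+-+] → (-0.059098, 2.13903, -0.0227)–(-1.52984, 1.52984, -0.0227)  len=1.5919
  (v17,v22,v18) [++-] → (-1.04432, 0.470696, -0.0227)–(-0.8763, 0.8763, -0.0227)  len=0.4390
  (v18,v22,v23) [-+-] → (-1.04432, 0.470696, -0.0227)–(-1.2393, 0, -0.0227)  len=0.5095
  (v19,v24,v15) [--+] → (-1.55432, 1.47074, -0.0227)–(-1.52984, 1.52984, -0.0227)  len=0.0640
  (v15,v24,v20) [+-+] → (-1.55432, 1.47074, -0.0227)–(-2.16351, 0, -0.0227)  len=1.5919
  (v22,v27,v23) [++-] → (-1.07128, -0.405604, -0.0227)–(-1.2393, 0, -0.0227)  len=0.4390
  (v23,v27,v28) [-+-] → (-1.07128, -0.405604, -0.0227)–(-0.8763, -0.8763, -0.0227)  len=0.5095
  (v24,v29,v20) [--+] → (-2.13903, -0.059098, -0.0227)–(-2.16351, 0, -0.0227)  len=0.0640
  (v20,v29,v25) [+-+] → (-2.13903, -0.059098, -0.0227)–(-1.52984, -1.52984, -0.0227)  len=1.5919
  (v27,v32,v28) [++-] → (-0.470696, -1.04432, -0.0227)–(-0.8763, -0.8763, -0.0227)  len=0.4390
  (v28,v32,v33) [-+-] → (-0.470696, -1.04432, -0.0227)–(0, -1.2393, -0.0227)  len=0.5095
  (v29,v34,v25) [--+] → (-1.47074, -1.55432, -0.0227)–(-1.52984, -1.52984, -0.0227)  len=0.0640
  (v25,v34,v30) [+-+] → (-1.47074, -1.55432, -0.0227)–(0, -2.16351, -0.0227)  len=1.5919
  (v32,v37,v33) [++-] → (0.405604, -1.07128, -0.0227)–(0, -1.2393, -0.0227)  len=0.4390
  (v33,v37,v38) [-+-] → (0.405604, -1.07128, -0.0227)–(0.8763, -0.8763, -0.0227)  len=0.5095
  (v34,v39,v30) [--+] → (0.059098, -2.13903, -0.0227)–(0, -2.16351, -0.0227)  len=0.0640
  (v30,v39,v35) [+-+] → (0.059098, -2.13903, -0.0227)–(1.52984, -1.52984, -0.0227)  len=1.5919
  (v37,v2,v38) [++-] → (1.04432, -0.470696, -0.0227)–(0.8763, -0.8763, -0.0227)  len=0.4390
  (v38,v2,v3) [-+-] → (1.04432, -0.470696, -0.0227)–(1.2393, 0, -0.0227)  len=0.5095
  (v39,v4,v35) [--+] → (1.55432, -1.47074, -0.0227)–(1.52984, -1.52984, -0.0227)  len=0.0640
  (v35,v4,v0) [+-+] → (1.55432, -1.47074, -0.0227)–(2.16351, 0, -0.0227)  len=1.5919

Chained into 2 loop(s):
  loop 1: 16 segments, perimeter = 7.5881
  loop 2: 16 segments, perimeter = 13.2470
Total perimeter = 20.835
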